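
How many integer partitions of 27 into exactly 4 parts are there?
p(27, 4 parts) = 150

Partitions of n into exactly k parts are in bijection with partitions of n − k into at most k parts (subtract 1 from each part). So p(27, exactly 4) = p(23, parts ≤ 4). Computing via the recurrence p(m, j) = p(m, j−1) + p(m−j, j) gives 150.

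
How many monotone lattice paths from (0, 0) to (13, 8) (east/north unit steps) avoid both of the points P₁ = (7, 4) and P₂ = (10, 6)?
Number of paths = 87110

Inclusion–exclusion. Total paths: C(21, 13) = 203490. Through P₁: C(11, 7)·C(10, 6) = 69300. Through P₂: C(16, 10)·C(5, 3) = 80080. Since P₁ is strictly southwest of P₂, a monotone path through both must visit P₁ then P₂; paths through both = C(11, 7)·C(5, 3)·C(5, 3) = 33000. Avoid both = 203490 − 69300 − 80080 + 33000 = 87110.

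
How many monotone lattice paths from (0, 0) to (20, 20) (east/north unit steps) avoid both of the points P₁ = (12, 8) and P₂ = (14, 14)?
Number of paths = 88169445360

Inclusion–exclusion. Total paths: C(40, 20) = 137846528820. Through P₁: C(20, 12)·C(20, 8) = 15868440900. Through P₂: C(28, 14)·C(12, 6) = 37067738400. Since P₁ is strictly southwest of P₂, a monotone path through both must visit P₁ then P₂; paths through both = C(20, 12)·C(8, 2)·C(12, 6) = 3259095840. Avoid both = 137846528820 − 15868440900 − 37067738400 + 3259095840 = 88169445360.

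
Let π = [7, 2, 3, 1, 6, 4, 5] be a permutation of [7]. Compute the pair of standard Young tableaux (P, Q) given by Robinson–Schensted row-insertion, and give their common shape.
P = [1, 3, 4, 5] / [2, 6] / [7];  Q = [1, 3, 5, 7] / [2, 6] / [4];  common shape = (4, 2, 1)

Row-insert the values π_1, π_2, … into P one at a time, bumping the leftmost entry strictly greater than the inserted value down to the next row. The recording tableau Q records, in position (i, j), the step at which that cell was added to P.
  Insert 7 (step 1): P = [7];  Q = [1]
  Insert 2 (step 2): P = [2] / [7];  Q = [1] / [2]
  Insert 3 (step 3): P = [2, 3] / [7];  Q = [1, 3] / [2]
  Insert 1 (step 4): P = [1, 3] / [2] / [7];  Q = [1, 3] / [2] / [4]
  Insert 6 (step 5): P = [1, 3, 6] / [2] / [7];  Q = [1, 3, 5] / [2] / [4]
  Insert 4 (step 6): P = [1, 3, 4] / [2, 6] / [7];  Q = [1, 3, 5] / [2, 6] / [4]
  Insert 5 (step 7): P = [1, 3, 4, 5] / [2, 6] / [7];  Q = [1, 3, 5, 7] / [2, 6] / [4]
Final shape: (4, 2, 1).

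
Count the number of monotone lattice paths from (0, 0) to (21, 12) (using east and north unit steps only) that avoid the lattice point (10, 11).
Number of paths = 350584728

Total paths from (0, 0) to (21, 12): C(33, 21) = 354817320. Paths through (10, 11): (paths (0, 0) → (10, 11)) × (paths (10, 11) → (21, 12)) = C(21, 10) · C(12, 11) = 352716 · 12 = 4232592. Avoidance count = 354817320 − 4232592 = 350584728.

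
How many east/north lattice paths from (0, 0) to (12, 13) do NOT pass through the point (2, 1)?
Number of paths = 3260362

Total paths from (0, 0) to (12, 13): C(25, 12) = 5200300. Paths through (2, 1): (paths (0, 0) → (2, 1)) × (paths (2, 1) → (12, 13)) = C(3, 2) · C(22, 10) = 3 · 646646 = 1939938. Avoidance count = 5200300 − 1939938 = 3260362.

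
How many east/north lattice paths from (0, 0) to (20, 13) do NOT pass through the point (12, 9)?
Number of paths = 427671090

Total paths from (0, 0) to (20, 13): C(33, 20) = 573166440. Paths through (12, 9): (paths (0, 0) → (12, 9)) × (paths (12, 9) → (20, 13)) = C(21, 12) · C(12, 8) = 293930 · 495 = 145495350. Avoidance count = 573166440 − 145495350 = 427671090.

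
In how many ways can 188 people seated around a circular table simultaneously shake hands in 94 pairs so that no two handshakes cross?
C_94 = 239993345518077005168915776623476723006280827488229600

These noncrossing handshakes are counted by the Catalan number C_n = (1/(n + 1)) · C(2n, n). For n = 94: C_94 = (1/95) · C(188, 94) = 22799367824217315491046998779230288685596678611381812000/95 = 239993345518077005168915776623476723006280827488229600.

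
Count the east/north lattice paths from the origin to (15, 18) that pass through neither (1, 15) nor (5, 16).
Number of paths = 1035809686

Inclusion–exclusion. Total paths: C(33, 15) = 1037158320. Through P₁: C(16, 1)·C(17, 14) = 10880. Through P₂: C(21, 5)·C(12, 10) = 1343034. Since P₁ is strictly southwest of P₂, a monotone path through both must visit P₁ then P₂; paths through both = C(16, 1)·C(5, 4)·C(12, 10) = 5280. Avoid both = 1037158320 − 10880 − 1343034 + 5280 = 1035809686.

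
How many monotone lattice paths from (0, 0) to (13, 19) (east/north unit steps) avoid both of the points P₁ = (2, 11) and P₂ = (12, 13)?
Number of paths = 305112140

Inclusion–exclusion. Total paths: C(32, 13) = 347373600. Through P₁: C(13, 2)·C(19, 11) = 5895396. Through P₂: C(25, 12)·C(7, 1) = 36402100. Since P₁ is strictly southwest of P₂, a monotone path through both must visit P₁ then P₂; paths through both = C(13, 2)·C(12, 10)·C(7, 1) = 36036. Avoid both = 347373600 − 5895396 − 36402100 + 36036 = 305112140.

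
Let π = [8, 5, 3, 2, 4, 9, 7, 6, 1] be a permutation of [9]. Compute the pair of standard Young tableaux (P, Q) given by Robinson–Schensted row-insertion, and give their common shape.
P = [1, 4, 6] / [2, 7] / [3, 9] / [5] / [8];  Q = [1, 5, 6] / [2, 7] / [3, 8] / [4] / [9];  common shape = (3, 2, 2, 1, 1)

Row-insert the values π_1, π_2, … into P one at a time, bumping the leftmost entry strictly greater than the inserted value down to the next row. The recording tableau Q records, in position (i, j), the step at which that cell was added to P.
  Insert 8 (step 1): P = [8];  Q = [1]
  Insert 5 (step 2): P = [5] / [8];  Q = [1] / [2]
  Insert 3 (step 3): P = [3] / [5] / [8];  Q = [1] / [2] / [3]
  Insert 2 (step 4): P = [2] / [3] / [5] / [8];  Q = [1] / [2] / [3] / [4]
  Insert 4 (step 5): P = [2, 4] / [3] / [5] / [8];  Q = [1, 5] / [2] / [3] / [4]
  Insert 9 (step 6): P = [2, 4, 9] / [3] / [5] / [8];  Q = [1, 5, 6] / [2] / [3] / [4]
  Insert 7 (step 7): P = [2, 4, 7] / [3, 9] / [5] / [8];  Q = [1, 5, 6] / [2, 7] / [3] / [4]
  Insert 6 (step 8): P = [2, 4, 6] / [3, 7] / [5, 9] / [8];  Q = [1, 5, 6] / [2, 7] / [3, 8] / [4]
  Insert 1 (step 9): P = [1, 4, 6] / [2, 7] / [3, 9] / [5] / [8];  Q = [1, 5, 6] / [2, 7] / [3, 8] / [4] / [9]
Final shape: (3, 2, 2, 1, 1).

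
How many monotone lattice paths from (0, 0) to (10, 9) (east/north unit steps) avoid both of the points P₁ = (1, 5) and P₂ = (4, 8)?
Number of paths = 85463

Inclusion–exclusion. Total paths: C(19, 10) = 92378. Through P₁: C(6, 1)·C(13, 9) = 4290. Through P₂: C(12, 4)·C(7, 6) = 3465. Since P₁ is strictly southwest of P₂, a monotone path through both must visit P₁ then P₂; paths through both = C(6, 1)·C(6, 3)·C(7, 6) = 840. Avoid both = 92378 − 4290 − 3465 + 840 = 85463.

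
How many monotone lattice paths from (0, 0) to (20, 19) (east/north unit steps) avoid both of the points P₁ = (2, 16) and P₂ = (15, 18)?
Number of paths = 62700207390

Inclusion–exclusion. Total paths: C(39, 20) = 68923264410. Through P₁: C(18, 2)·C(21, 18) = 203490. Through P₂: C(33, 15)·C(6, 5) = 6222949920. Since P₁ is strictly southwest of P₂, a monotone path through both must visit P₁ then P₂; paths through both = C(18, 2)·C(15, 13)·C(6, 5) = 96390. Avoid both = 68923264410 − 203490 − 6222949920 + 96390 = 62700207390.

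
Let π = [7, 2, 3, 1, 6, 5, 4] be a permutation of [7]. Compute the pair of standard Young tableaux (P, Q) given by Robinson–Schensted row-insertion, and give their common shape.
P = [1, 3, 4] / [2, 5] / [6] / [7];  Q = [1, 3, 5] / [2, 6] / [4] / [7];  common shape = (3, 2, 1, 1)

Row-insert the values π_1, π_2, … into P one at a time, bumping the leftmost entry strictly greater than the inserted value down to the next row. The recording tableau Q records, in position (i, j), the step at which that cell was added to P.
  Insert 7 (step 1): P = [7];  Q = [1]
  Insert 2 (step 2): P = [2] / [7];  Q = [1] / [2]
  Insert 3 (step 3): P = [2, 3] / [7];  Q = [1, 3] / [2]
  Insert 1 (step 4): P = [1, 3] / [2] / [7];  Q = [1, 3] / [2] / [4]
  Insert 6 (step 5): P = [1, 3, 6] / [2] / [7];  Q = [1, 3, 5] / [2] / [4]
  Insert 5 (step 6): P = [1, 3, 5] / [2, 6] / [7];  Q = [1, 3, 5] / [2, 6] / [4]
  Insert 4 (step 7): P = [1, 3, 4] / [2, 5] / [6] / [7];  Q = [1, 3, 5] / [2, 6] / [4] / [7]
Final shape: (3, 2, 1, 1).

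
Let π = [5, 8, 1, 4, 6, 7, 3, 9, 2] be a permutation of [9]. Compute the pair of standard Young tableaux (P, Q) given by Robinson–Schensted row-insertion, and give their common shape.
P = [1, 2, 6, 7, 9] / [3, 8] / [4] / [5];  Q = [1, 2, 5, 6, 8] / [3, 4] / [7] / [9];  common shape = (5, 2, 1, 1)

Row-insert the values π_1, π_2, … into P one at a time, bumping the leftmost entry strictly greater than the inserted value down to the next row. The recording tableau Q records, in position (i, j), the step at which that cell was added to P.
  Insert 5 (step 1): P = [5];  Q = [1]
  Insert 8 (step 2): P = [5, 8];  Q = [1, 2]
  Insert 1 (step 3): P = [1, 8] / [5];  Q = [1, 2] / [3]
  Insert 4 (step 4): P = [1, 4] / [5, 8];  Q = [1, 2] / [3, 4]
  Insert 6 (step 5): P = [1, 4, 6] / [5, 8];  Q = [1, 2, 5] / [3, 4]
  Insert 7 (step 6): P = [1, 4, 6, 7] / [5, 8];  Q = [1, 2, 5, 6] / [3, 4]
  Insert 3 (step 7): P = [1, 3, 6, 7] / [4, 8] / [5];  Q = [1, 2, 5, 6] / [3, 4] / [7]
  Insert 9 (step 8): P = [1, 3, 6, 7, 9] / [4, 8] / [5];  Q = [1, 2, 5, 6, 8] / [3, 4] / [7]
  Insert 2 (step 9): P = [1, 2, 6, 7, 9] / [3, 8] / [4] / [5];  Q = [1, 2, 5, 6, 8] / [3, 4] / [7] / [9]
Final shape: (5, 2, 1, 1).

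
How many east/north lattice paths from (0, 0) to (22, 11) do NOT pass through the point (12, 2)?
Number of paths = 185130322

Total paths from (0, 0) to (22, 11): C(33, 22) = 193536720. Paths through (12, 2): (paths (0, 0) → (12, 2)) × (paths (12, 2) → (22, 11)) = C(14, 12) · C(19, 10) = 91 · 92378 = 8406398. Avoidance count = 193536720 − 8406398 = 185130322.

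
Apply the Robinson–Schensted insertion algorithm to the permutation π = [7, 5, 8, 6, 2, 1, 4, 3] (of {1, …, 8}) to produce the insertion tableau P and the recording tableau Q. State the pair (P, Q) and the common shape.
P = [1, 3] / [2, 4] / [5, 6] / [7, 8];  Q = [1, 3] / [2, 4] / [5, 7] / [6, 8];  common shape = (2, 2, 2, 2)

Row-insert the values π_1, π_2, … into P one at a time, bumping the leftmost entry strictly greater than the inserted value down to the next row. The recording tableau Q records, in position (i, j), the step at which that cell was added to P.
  Insert 7 (step 1): P = [7];  Q = [1]
  Insert 5 (step 2): P = [5] / [7];  Q = [1] / [2]
  Insert 8 (step 3): P = [5, 8] / [7];  Q = [1, 3] / [2]
  Insert 6 (step 4): P = [5, 6] / [7, 8];  Q = [1, 3] / [2, 4]
  Insert 2 (step 5): P = [2, 6] / [5, 8] / [7];  Q = [1, 3] / [2, 4] / [5]
  Insert 1 (step 6): P = [1, 6] / [2, 8] / [5] / [7];  Q = [1, 3] / [2, 4] / [5] / [6]
  Insert 4 (step 7): P = [1, 4] / [2, 6] / [5, 8] / [7];  Q = [1, 3] / [2, 4] / [5, 7] / [6]
  Insert 3 (step 8): P = [1, 3] / [2, 4] / [5, 6] / [7, 8];  Q = [1, 3] / [2, 4] / [5, 7] / [6, 8]
Final shape: (2, 2, 2, 2).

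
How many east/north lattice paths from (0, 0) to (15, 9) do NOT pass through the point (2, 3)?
Number of paths = 1036184

Total paths from (0, 0) to (15, 9): C(24, 15) = 1307504. Paths through (2, 3): (paths (0, 0) → (2, 3)) × (paths (2, 3) → (15, 9)) = C(5, 2) · C(19, 13) = 10 · 27132 = 271320. Avoidance count = 1307504 − 271320 = 1036184.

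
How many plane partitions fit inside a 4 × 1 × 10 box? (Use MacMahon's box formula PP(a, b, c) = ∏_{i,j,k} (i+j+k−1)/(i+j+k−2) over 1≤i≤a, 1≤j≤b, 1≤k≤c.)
PP(4, 1, 10) = 1001

Evaluate the triple product over i = 1..4, j = 1..1, k = 1..10. The factors are (2/1) · (3/2) · (4/3) · (5/4) · (6/5) · (7/6) · (8/7) · (9/8) · … (40 factors total). The numerators and denominators telescope so the product is an integer; carrying out the multiplication exactly gives PP(4, 1, 10) = 1001.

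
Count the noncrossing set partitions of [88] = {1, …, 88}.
C_88 = 64633260585762914370496637486146181462681535261000

These noncrossing partitions are counted by the Catalan number C_n = (1/(n + 1)) · C(2n, n). For n = 88: C_88 = (1/89) · C(176, 88) = 5752360192132899378974200736267010150178656638229000/89 = 64633260585762914370496637486146181462681535261000.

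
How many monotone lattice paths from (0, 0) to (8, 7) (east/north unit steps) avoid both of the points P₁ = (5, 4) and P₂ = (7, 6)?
Number of paths = 1995

Inclusion–exclusion. Total paths: C(15, 8) = 6435. Through P₁: C(9, 5)·C(6, 3) = 2520. Through P₂: C(13, 7)·C(2, 1) = 3432. Since P₁ is strictly southwest of P₂, a monotone path through both must visit P₁ then P₂; paths through both = C(9, 5)·C(4, 2)·C(2, 1) = 1512. Avoid both = 6435 − 2520 − 3432 + 1512 = 1995.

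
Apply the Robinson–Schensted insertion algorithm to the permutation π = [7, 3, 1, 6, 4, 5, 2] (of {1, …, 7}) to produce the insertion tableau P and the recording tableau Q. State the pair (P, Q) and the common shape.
P = [1, 2, 5] / [3, 4] / [6] / [7];  Q = [1, 4, 6] / [2, 5] / [3] / [7];  common shape = (3, 2, 1, 1)

Row-insert the values π_1, π_2, … into P one at a time, bumping the leftmost entry strictly greater than the inserted value down to the next row. The recording tableau Q records, in position (i, j), the step at which that cell was added to P.
  Insert 7 (step 1): P = [7];  Q = [1]
  Insert 3 (step 2): P = [3] / [7];  Q = [1] / [2]
  Insert 1 (step 3): P = [1] / [3] / [7];  Q = [1] / [2] / [3]
  Insert 6 (step 4): P = [1, 6] / [3] / [7];  Q = [1, 4] / [2] / [3]
  Insert 4 (step 5): P = [1, 4] / [3, 6] / [7];  Q = [1, 4] / [2, 5] / [3]
  Insert 5 (step 6): P = [1, 4, 5] / [3, 6] / [7];  Q = [1, 4, 6] / [2, 5] / [3]
  Insert 2 (step 7): P = [1, 2, 5] / [3, 4] / [6] / [7];  Q = [1, 4, 6] / [2, 5] / [3] / [7]
Final shape: (3, 2, 1, 1).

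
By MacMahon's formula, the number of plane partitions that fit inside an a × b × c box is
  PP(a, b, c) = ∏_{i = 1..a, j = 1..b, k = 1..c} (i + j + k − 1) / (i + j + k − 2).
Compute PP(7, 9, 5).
PP(7, 9, 5) = 2424984388825856

Evaluate the triple product over i = 1..7, j = 1..9, k = 1..5. The factors are (2/1) · (3/2) · (4/3) · (5/4) · (6/5) · (3/2) · (4/3) · (5/4) · … (315 factors total). The numerators and denominators telescope so the product is an integer; carrying out the multiplication exactly gives PP(7, 9, 5) = 2424984388825856.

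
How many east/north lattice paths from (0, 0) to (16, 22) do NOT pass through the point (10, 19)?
Number of paths = 20557453590

Total paths from (0, 0) to (16, 22): C(38, 16) = 22239974430. Paths through (10, 19): (paths (0, 0) → (10, 19)) × (paths (10, 19) → (16, 22)) = C(29, 10) · C(9, 6) = 20030010 · 84 = 1682520840. Avoidance count = 22239974430 − 1682520840 = 20557453590.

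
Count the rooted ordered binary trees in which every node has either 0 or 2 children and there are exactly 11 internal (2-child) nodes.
C_11 = 58786

These full binary trees are counted by the Catalan number C_n = (1/(n + 1)) · C(2n, n). For n = 11: C_11 = (1/12) · C(22, 11) = 705432/12 = 58786.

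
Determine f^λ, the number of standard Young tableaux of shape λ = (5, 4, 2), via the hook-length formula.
# SYT of shape (5, 4, 2) = 990

Hook-length formula: f^λ = n! / Π hook(c), product over all cells c of the Young diagram. For λ = (5, 4, 2), n = 11 boxes. Hook lengths by row (left-to-right, top-to-bottom): [7, 6, 4, 3, 1]; [5, 4, 2, 1]; [2, 1]. Product of hooks = 40320. So f^λ = 11! / 40320 = 39916800 / 40320 = 990.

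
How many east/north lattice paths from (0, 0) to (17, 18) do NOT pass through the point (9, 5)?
Number of paths = 4130180670

Total paths from (0, 0) to (17, 18): C(35, 17) = 4537567650. Paths through (9, 5): (paths (0, 0) → (9, 5)) × (paths (9, 5) → (17, 18)) = C(14, 9) · C(21, 8) = 2002 · 203490 = 407386980. Avoidance count = 4537567650 − 407386980 = 4130180670.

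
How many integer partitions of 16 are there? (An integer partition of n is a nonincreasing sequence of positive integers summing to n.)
p(16) = 231

Compute p(n) via the recurrence p(n, m) = p(n, m−1) + p(n−m, m), where p(n, m) counts partitions of n with all parts ≤ m and p(n) = p(n, n). The base cases are p(0, m) = 1 and p(n, 0) = 0 for n > 0. Filling the table yields p(16) = 231. (Euler's pentagonal recurrence is an alternative.)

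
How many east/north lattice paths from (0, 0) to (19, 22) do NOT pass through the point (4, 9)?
Number of paths = 217891525800

Total paths from (0, 0) to (19, 22): C(41, 19) = 244662670200. Paths through (4, 9): (paths (0, 0) → (4, 9)) × (paths (4, 9) → (19, 22)) = C(13, 4) · C(28, 15) = 715 · 37442160 = 26771144400. Avoidance count = 244662670200 − 26771144400 = 217891525800.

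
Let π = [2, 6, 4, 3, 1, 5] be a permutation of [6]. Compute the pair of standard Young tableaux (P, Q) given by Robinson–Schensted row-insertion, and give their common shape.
P = [1, 3, 5] / [2] / [4] / [6];  Q = [1, 2, 6] / [3] / [4] / [5];  common shape = (3, 1, 1, 1)

Row-insert the values π_1, π_2, … into P one at a time, bumping the leftmost entry strictly greater than the inserted value down to the next row. The recording tableau Q records, in position (i, j), the step at which that cell was added to P.
  Insert 2 (step 1): P = [2];  Q = [1]
  Insert 6 (step 2): P = [2, 6];  Q = [1, 2]
  Insert 4 (step 3): P = [2, 4] / [6];  Q = [1, 2] / [3]
  Insert 3 (step 4): P = [2, 3] / [4] / [6];  Q = [1, 2] / [3] / [4]
  Insert 1 (step 5): P = [1, 3] / [2] / [4] / [6];  Q = [1, 2] / [3] / [4] / [5]
  Insert 5 (step 6): P = [1, 3, 5] / [2] / [4] / [6];  Q = [1, 2, 6] / [3] / [4] / [5]
Final shape: (3, 1, 1, 1).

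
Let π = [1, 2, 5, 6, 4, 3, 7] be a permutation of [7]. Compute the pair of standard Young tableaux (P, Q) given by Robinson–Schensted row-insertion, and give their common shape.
P = [1, 2, 3, 6, 7] / [4] / [5];  Q = [1, 2, 3, 4, 7] / [5] / [6];  common shape = (5, 1, 1)

Row-insert the values π_1, π_2, … into P one at a time, bumping the leftmost entry strictly greater than the inserted value down to the next row. The recording tableau Q records, in position (i, j), the step at which that cell was added to P.
  Insert 1 (step 1): P = [1];  Q = [1]
  Insert 2 (step 2): P = [1, 2];  Q = [1, 2]
  Insert 5 (step 3): P = [1, 2, 5];  Q = [1, 2, 3]
  Insert 6 (step 4): P = [1, 2, 5, 6];  Q = [1, 2, 3, 4]
  Insert 4 (step 5): P = [1, 2, 4, 6] / [5];  Q = [1, 2, 3, 4] / [5]
  Insert 3 (step 6): P = [1, 2, 3, 6] / [4] / [5];  Q = [1, 2, 3, 4] / [5] / [6]
  Insert 7 (step 7): P = [1, 2, 3, 6, 7] / [4] / [5];  Q = [1, 2, 3, 4, 7] / [5] / [6]
Final shape: (5, 1, 1).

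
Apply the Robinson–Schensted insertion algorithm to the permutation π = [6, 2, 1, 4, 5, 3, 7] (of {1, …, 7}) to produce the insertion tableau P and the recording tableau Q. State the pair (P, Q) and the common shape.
P = [1, 3, 5, 7] / [2, 4] / [6];  Q = [1, 4, 5, 7] / [2, 6] / [3];  common shape = (4, 2, 1)

Row-insert the values π_1, π_2, … into P one at a time, bumping the leftmost entry strictly greater than the inserted value down to the next row. The recording tableau Q records, in position (i, j), the step at which that cell was added to P.
  Insert 6 (step 1): P = [6];  Q = [1]
  Insert 2 (step 2): P = [2] / [6];  Q = [1] / [2]
  Insert 1 (step 3): P = [1] / [2] / [6];  Q = [1] / [2] / [3]
  Insert 4 (step 4): P = [1, 4] / [2] / [6];  Q = [1, 4] / [2] / [3]
  Insert 5 (step 5): P = [1, 4, 5] / [2] / [6];  Q = [1, 4, 5] / [2] / [3]
  Insert 3 (step 6): P = [1, 3, 5] / [2, 4] / [6];  Q = [1, 4, 5] / [2, 6] / [3]
  Insert 7 (step 7): P = [1, 3, 5, 7] / [2, 4] / [6];  Q = [1, 4, 5, 7] / [2, 6] / [3]
Final shape: (4, 2, 1).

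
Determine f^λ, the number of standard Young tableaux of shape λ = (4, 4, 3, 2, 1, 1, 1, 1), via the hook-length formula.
# SYT of shape (4, 4, 3, 2, 1, 1, 1, 1) = 1299480

Hook-length formula: f^λ = n! / Π hook(c), product over all cells c of the Young diagram. For λ = (4, 4, 3, 2, 1, 1, 1, 1), n = 17 boxes. Hook lengths by row (left-to-right, top-to-bottom): [11, 6, 4, 2]; [10, 5, 3, 1]; [8, 3, 1]; [6, 1]; [4]; [3]; [2]; [1]. Product of hooks = 273715200. So f^λ = 17! / 273715200 = 355687428096000 / 273715200 = 1299480.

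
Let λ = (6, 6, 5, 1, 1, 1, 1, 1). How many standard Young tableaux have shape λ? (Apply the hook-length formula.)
# SYT of shape (6, 6, 5, 1, 1, 1, 1, 1) = 413654472

Hook-length formula: f^λ = n! / Π hook(c), product over all cells c of the Young diagram. For λ = (6, 6, 5, 1, 1, 1, 1, 1), n = 22 boxes. Hook lengths by row (left-to-right, top-to-bottom): [13, 7, 6, 5, 4, 2]; [12, 6, 5, 4, 3, 1]; [10, 4, 3, 2, 1]; [5]; [4]; [3]; [2]; [1]. Product of hooks = 2717245440000. So f^λ = 22! / 2717245440000 = 1124000727777607680000 / 2717245440000 = 413654472.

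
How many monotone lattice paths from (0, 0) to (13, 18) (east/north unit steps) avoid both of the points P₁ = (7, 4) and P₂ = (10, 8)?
Number of paths = 184250787

Inclusion–exclusion. Total paths: C(31, 13) = 206253075. Through P₁: C(11, 7)·C(20, 6) = 12790800. Through P₂: C(18, 10)·C(13, 3) = 12514788. Since P₁ is strictly southwest of P₂, a monotone path through both must visit P₁ then P₂; paths through both = C(11, 7)·C(7, 3)·C(13, 3) = 3303300. Avoid both = 206253075 − 12790800 − 12514788 + 3303300 = 184250787.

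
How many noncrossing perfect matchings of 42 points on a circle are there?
C_21 = 24466267020

These noncrossing handshakes are counted by the Catalan number C_n = (1/(n + 1)) · C(2n, n). For n = 21: C_21 = (1/22) · C(42, 21) = 538257874440/22 = 24466267020.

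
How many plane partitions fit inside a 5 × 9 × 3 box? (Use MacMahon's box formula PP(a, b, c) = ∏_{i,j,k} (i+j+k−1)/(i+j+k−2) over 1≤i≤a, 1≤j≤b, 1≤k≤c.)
PP(5, 9, 3) = 208416208

Evaluate the triple product over i = 1..5, j = 1..9, k = 1..3. The factors are (2/1) · (3/2) · (4/3) · (3/2) · (4/3) · (5/4) · (4/3) · (5/4) · … (135 factors total). The numerators and denominators telescope so the product is an integer; carrying out the multiplication exactly gives PP(5, 9, 3) = 208416208.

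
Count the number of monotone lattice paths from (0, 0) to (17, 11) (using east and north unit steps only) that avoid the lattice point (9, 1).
Number of paths = 21036600

Total paths from (0, 0) to (17, 11): C(28, 17) = 21474180. Paths through (9, 1): (paths (0, 0) → (9, 1)) × (paths (9, 1) → (17, 11)) = C(10, 9) · C(18, 8) = 10 · 43758 = 437580. Avoidance count = 21474180 − 437580 = 21036600.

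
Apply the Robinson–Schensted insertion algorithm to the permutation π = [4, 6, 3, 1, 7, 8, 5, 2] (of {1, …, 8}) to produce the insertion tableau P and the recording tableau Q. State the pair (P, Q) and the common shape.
P = [1, 2, 7, 8] / [3, 5] / [4, 6];  Q = [1, 2, 5, 6] / [3, 7] / [4, 8];  common shape = (4, 2, 2)

Row-insert the values π_1, π_2, … into P one at a time, bumping the leftmost entry strictly greater than the inserted value down to the next row. The recording tableau Q records, in position (i, j), the step at which that cell was added to P.
  Insert 4 (step 1): P = [4];  Q = [1]
  Insert 6 (step 2): P = [4, 6];  Q = [1, 2]
  Insert 3 (step 3): P = [3, 6] / [4];  Q = [1, 2] / [3]
  Insert 1 (step 4): P = [1, 6] / [3] / [4];  Q = [1, 2] / [3] / [4]
  Insert 7 (step 5): P = [1, 6, 7] / [3] / [4];  Q = [1, 2, 5] / [3] / [4]
  Insert 8 (step 6): P = [1, 6, 7, 8] / [3] / [4];  Q = [1, 2, 5, 6] / [3] / [4]
  Insert 5 (step 7): P = [1, 5, 7, 8] / [3, 6] / [4];  Q = [1, 2, 5, 6] / [3, 7] / [4]
  Insert 2 (step 8): P = [1, 2, 7, 8] / [3, 5] / [4, 6];  Q = [1, 2, 5, 6] / [3, 7] / [4, 8]
Final shape: (4, 2, 2).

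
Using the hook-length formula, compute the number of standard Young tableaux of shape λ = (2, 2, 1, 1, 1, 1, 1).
# SYT of shape (2, 2, 1, 1, 1, 1, 1) = 27

Hook-length formula: f^λ = n! / Π hook(c), product over all cells c of the Young diagram. For λ = (2, 2, 1, 1, 1, 1, 1), n = 9 boxes. Hook lengths by row (left-to-right, top-to-bottom): [8, 2]; [7, 1]; [5]; [4]; [3]; [2]; [1]. Product of hooks = 13440. So f^λ = 9! / 13440 = 362880 / 13440 = 27.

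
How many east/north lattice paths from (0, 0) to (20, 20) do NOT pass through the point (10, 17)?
Number of paths = 135433751310

Total paths from (0, 0) to (20, 20): C(40, 20) = 137846528820. Paths through (10, 17): (paths (0, 0) → (10, 17)) × (paths (10, 17) → (20, 20)) = C(27, 10) · C(13, 10) = 8436285 · 286 = 2412777510. Avoidance count = 137846528820 − 2412777510 = 135433751310.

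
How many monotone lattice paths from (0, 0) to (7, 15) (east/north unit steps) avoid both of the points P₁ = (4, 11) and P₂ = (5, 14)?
Number of paths = 104265

Inclusion–exclusion. Total paths: C(22, 7) = 170544. Through P₁: C(15, 4)·C(7, 3) = 47775. Through P₂: C(19, 5)·C(3, 2) = 34884. Since P₁ is strictly southwest of P₂, a monotone path through both must visit P₁ then P₂; paths through both = C(15, 4)·C(4, 1)·C(3, 2) = 16380. Avoid both = 170544 − 47775 − 34884 + 16380 = 104265.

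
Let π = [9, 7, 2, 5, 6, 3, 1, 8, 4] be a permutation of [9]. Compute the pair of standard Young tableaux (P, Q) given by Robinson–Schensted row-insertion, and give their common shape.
P = [1, 3, 4, 8] / [2, 6] / [5] / [7] / [9];  Q = [1, 4, 5, 8] / [2, 9] / [3] / [6] / [7];  common shape = (4, 2, 1, 1, 1)

Row-insert the values π_1, π_2, … into P one at a time, bumping the leftmost entry strictly greater than the inserted value down to the next row. The recording tableau Q records, in position (i, j), the step at which that cell was added to P.
  Insert 9 (step 1): P = [9];  Q = [1]
  Insert 7 (step 2): P = [7] / [9];  Q = [1] / [2]
  Insert 2 (step 3): P = [2] / [7] / [9];  Q = [1] / [2] / [3]
  Insert 5 (step 4): P = [2, 5] / [7] / [9];  Q = [1, 4] / [2] / [3]
  Insert 6 (step 5): P = [2, 5, 6] / [7] / [9];  Q = [1, 4, 5] / [2] / [3]
  Insert 3 (step 6): P = [2, 3, 6] / [5] / [7] / [9];  Q = [1, 4, 5] / [2] / [3] / [6]
  Insert 1 (step 7): P = [1, 3, 6] / [2] / [5] / [7] / [9];  Q = [1, 4, 5] / [2] / [3] / [6] / [7]
  Insert 8 (step 8): P = [1, 3, 6, 8] / [2] / [5] / [7] / [9];  Q = [1, 4, 5, 8] / [2] / [3] / [6] / [7]
  Insert 4 (step 9): P = [1, 3, 4, 8] / [2, 6] / [5] / [7] / [9];  Q = [1, 4, 5, 8] / [2, 9] / [3] / [6] / [7]
Final shape: (4, 2, 1, 1, 1).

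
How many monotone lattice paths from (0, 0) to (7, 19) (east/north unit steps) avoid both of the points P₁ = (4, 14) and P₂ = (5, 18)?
Number of paths = 431393

Inclusion–exclusion. Total paths: C(26, 7) = 657800. Through P₁: C(18, 4)·C(8, 3) = 171360. Through P₂: C(23, 5)·C(3, 2) = 100947. Since P₁ is strictly southwest of P₂, a monotone path through both must visit P₁ then P₂; paths through both = C(18, 4)·C(5, 1)·C(3, 2) = 45900. Avoid both = 657800 − 171360 − 100947 + 45900 = 431393.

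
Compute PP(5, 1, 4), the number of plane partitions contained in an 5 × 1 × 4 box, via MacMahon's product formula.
PP(5, 1, 4) = 126

Evaluate the triple product over i = 1..5, j = 1..1, k = 1..4. The factors are (2/1) · (3/2) · (4/3) · (5/4) · (3/2) · (4/3) · (5/4) · (6/5) · … (20 factors total). The numerators and denominators telescope so the product is an integer; carrying out the multiplication exactly gives PP(5, 1, 4) = 126.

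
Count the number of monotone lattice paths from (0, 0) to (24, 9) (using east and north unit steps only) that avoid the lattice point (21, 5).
Number of paths = 36264800

Total paths from (0, 0) to (24, 9): C(33, 24) = 38567100. Paths through (21, 5): (paths (0, 0) → (21, 5)) × (paths (21, 5) → (24, 9)) = C(26, 21) · C(7, 3) = 65780 · 35 = 2302300. Avoidance count = 38567100 − 2302300 = 36264800.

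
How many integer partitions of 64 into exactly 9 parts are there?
p(64, 9 parts) = 79403

Partitions of n into exactly k parts are in bijection with partitions of n − k into at most k parts (subtract 1 from each part). So p(64, exactly 9) = p(55, parts ≤ 9). Computing via the recurrence p(m, j) = p(m, j−1) + p(m−j, j) gives 79403.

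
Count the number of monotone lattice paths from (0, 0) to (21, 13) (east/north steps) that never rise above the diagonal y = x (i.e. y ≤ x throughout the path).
Number of paths = 379629720

By the reflection principle (André's argument), the number of monotone paths to (21, 13) with n ≤ m that never go above y = x is C(34, 21) − C(34, 22) = 927983760 − 548354040 = 379629720.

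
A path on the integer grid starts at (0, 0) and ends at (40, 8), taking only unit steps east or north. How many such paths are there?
Number of paths = 377348994

A monotone lattice path from (0, 0) to (40, 8) consists of 40 east steps and 8 north steps in some order, so it is determined by which 40 of the 48 steps are east. The count is C(48, 40) = 377348994.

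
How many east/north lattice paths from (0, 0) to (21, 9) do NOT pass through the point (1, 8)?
Number of paths = 14306961

Total paths from (0, 0) to (21, 9): C(30, 21) = 14307150. Paths through (1, 8): (paths (0, 0) → (1, 8)) × (paths (1, 8) → (21, 9)) = C(9, 1) · C(21, 20) = 9 · 21 = 189. Avoidance count = 14307150 − 189 = 14306961.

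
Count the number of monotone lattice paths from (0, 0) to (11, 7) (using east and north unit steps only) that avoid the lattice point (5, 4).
Number of paths = 21240

Total paths from (0, 0) to (11, 7): C(18, 11) = 31824. Paths through (5, 4): (paths (0, 0) → (5, 4)) × (paths (5, 4) → (11, 7)) = C(9, 5) · C(9, 6) = 126 · 84 = 10584. Avoidance count = 31824 − 10584 = 21240.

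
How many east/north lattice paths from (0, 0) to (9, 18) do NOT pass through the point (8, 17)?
Number of paths = 2523675

Total paths from (0, 0) to (9, 18): C(27, 9) = 4686825. Paths through (8, 17): (paths (0, 0) → (8, 17)) × (paths (8, 17) → (9, 18)) = C(25, 8) · C(2, 1) = 1081575 · 2 = 2163150. Avoidance count = 4686825 − 2163150 = 2523675.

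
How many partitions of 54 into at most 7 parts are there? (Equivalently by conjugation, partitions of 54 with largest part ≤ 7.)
p(54, parts ≤ 7) = 26226

Use the recurrence p(n, m) = p(n, m−1) + p(n−m, m): either the largest part is < m (count p(n, m−1)) or the largest part is exactly m (remove one copy of m, count p(n−m, m)). With p(0, ·) = 1 this gives p(54, parts ≤ 7) = 26226. (By conjugating Young diagrams, this also counts partitions of 54 into at most 7 parts.)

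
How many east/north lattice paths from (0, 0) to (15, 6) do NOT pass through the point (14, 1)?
Number of paths = 54174

Total paths from (0, 0) to (15, 6): C(21, 15) = 54264. Paths through (14, 1): (paths (0, 0) → (14, 1)) × (paths (14, 1) → (15, 6)) = C(15, 14) · C(6, 1) = 15 · 6 = 90. Avoidance count = 54264 − 90 = 54174.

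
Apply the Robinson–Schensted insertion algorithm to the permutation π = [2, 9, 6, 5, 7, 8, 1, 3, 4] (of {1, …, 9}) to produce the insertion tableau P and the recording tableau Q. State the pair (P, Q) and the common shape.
P = [1, 3, 4, 8] / [2, 5, 7] / [6] / [9];  Q = [1, 2, 5, 6] / [3, 8, 9] / [4] / [7];  common shape = (4, 3, 1, 1)

Row-insert the values π_1, π_2, … into P one at a time, bumping the leftmost entry strictly greater than the inserted value down to the next row. The recording tableau Q records, in position (i, j), the step at which that cell was added to P.
  Insert 2 (step 1): P = [2];  Q = [1]
  Insert 9 (step 2): P = [2, 9];  Q = [1, 2]
  Insert 6 (step 3): P = [2, 6] / [9];  Q = [1, 2] / [3]
  Insert 5 (step 4): P = [2, 5] / [6] / [9];  Q = [1, 2] / [3] / [4]
  Insert 7 (step 5): P = [2, 5, 7] / [6] / [9];  Q = [1, 2, 5] / [3] / [4]
  Insert 8 (step 6): P = [2, 5, 7, 8] / [6] / [9];  Q = [1, 2, 5, 6] / [3] / [4]
  Insert 1 (step 7): P = [1, 5, 7, 8] / [2] / [6] / [9];  Q = [1, 2, 5, 6] / [3] / [4] / [7]
  Insert 3 (step 8): P = [1, 3, 7, 8] / [2, 5] / [6] / [9];  Q = [1, 2, 5, 6] / [3, 8] / [4] / [7]
  Insert 4 (step 9): P = [1, 3, 4, 8] / [2, 5, 7] / [6] / [9];  Q = [1, 2, 5, 6] / [3, 8, 9] / [4] / [7]
Final shape: (4, 3, 1, 1).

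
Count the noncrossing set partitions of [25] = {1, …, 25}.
C_25 = 4861946401452

These noncrossing partitions are counted by the Catalan number C_n = (1/(n + 1)) · C(2n, n). For n = 25: C_25 = (1/26) · C(50, 25) = 126410606437752/26 = 4861946401452.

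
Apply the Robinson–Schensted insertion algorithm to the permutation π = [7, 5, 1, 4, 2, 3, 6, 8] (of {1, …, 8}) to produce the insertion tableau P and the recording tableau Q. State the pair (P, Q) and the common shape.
P = [1, 2, 3, 6, 8] / [4] / [5] / [7];  Q = [1, 4, 6, 7, 8] / [2] / [3] / [5];  common shape = (5, 1, 1, 1)

Row-insert the values π_1, π_2, … into P one at a time, bumping the leftmost entry strictly greater than the inserted value down to the next row. The recording tableau Q records, in position (i, j), the step at which that cell was added to P.
  Insert 7 (step 1): P = [7];  Q = [1]
  Insert 5 (step 2): P = [5] / [7];  Q = [1] / [2]
  Insert 1 (step 3): P = [1] / [5] / [7];  Q = [1] / [2] / [3]
  Insert 4 (step 4): P = [1, 4] / [5] / [7];  Q = [1, 4] / [2] / [3]
  Insert 2 (step 5): P = [1, 2] / [4] / [5] / [7];  Q = [1, 4] / [2] / [3] / [5]
  Insert 3 (step 6): P = [1, 2, 3] / [4] / [5] / [7];  Q = [1, 4, 6] / [2] / [3] / [5]
  Insert 6 (step 7): P = [1, 2, 3, 6] / [4] / [5] / [7];  Q = [1, 4, 6, 7] / [2] / [3] / [5]
  Insert 8 (step 8): P = [1, 2, 3, 6, 8] / [4] / [5] / [7];  Q = [1, 4, 6, 7, 8] / [2] / [3] / [5]
Final shape: (5, 1, 1, 1).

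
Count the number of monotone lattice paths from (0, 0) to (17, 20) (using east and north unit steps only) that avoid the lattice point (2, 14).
Number of paths = 15898857030

Total paths from (0, 0) to (17, 20): C(37, 17) = 15905368710. Paths through (2, 14): (paths (0, 0) → (2, 14)) × (paths (2, 14) → (17, 20)) = C(16, 2) · C(21, 15) = 120 · 54264 = 6511680. Avoidance count = 15905368710 − 6511680 = 15898857030.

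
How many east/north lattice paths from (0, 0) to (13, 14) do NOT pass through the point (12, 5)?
Number of paths = 19996420

Total paths from (0, 0) to (13, 14): C(27, 13) = 20058300. Paths through (12, 5): (paths (0, 0) → (12, 5)) × (paths (12, 5) → (13, 14)) = C(17, 12) · C(10, 1) = 6188 · 10 = 61880. Avoidance count = 20058300 − 61880 = 19996420.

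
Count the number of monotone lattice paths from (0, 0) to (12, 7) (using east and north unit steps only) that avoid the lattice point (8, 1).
Number of paths = 48498

Total paths from (0, 0) to (12, 7): C(19, 12) = 50388. Paths through (8, 1): (paths (0, 0) → (8, 1)) × (paths (8, 1) → (12, 7)) = C(9, 8) · C(10, 4) = 9 · 210 = 1890. Avoidance count = 50388 − 1890 = 48498.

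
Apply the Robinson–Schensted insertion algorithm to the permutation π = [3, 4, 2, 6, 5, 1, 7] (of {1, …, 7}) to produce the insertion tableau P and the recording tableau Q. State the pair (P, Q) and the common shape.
P = [1, 4, 5, 7] / [2, 6] / [3];  Q = [1, 2, 4, 7] / [3, 5] / [6];  common shape = (4, 2, 1)

Row-insert the values π_1, π_2, … into P one at a time, bumping the leftmost entry strictly greater than the inserted value down to the next row. The recording tableau Q records, in position (i, j), the step at which that cell was added to P.
  Insert 3 (step 1): P = [3];  Q = [1]
  Insert 4 (step 2): P = [3, 4];  Q = [1, 2]
  Insert 2 (step 3): P = [2, 4] / [3];  Q = [1, 2] / [3]
  Insert 6 (step 4): P = [2, 4, 6] / [3];  Q = [1, 2, 4] / [3]
  Insert 5 (step 5): P = [2, 4, 5] / [3, 6];  Q = [1, 2, 4] / [3, 5]
  Insert 1 (step 6): P = [1, 4, 5] / [2, 6] / [3];  Q = [1, 2, 4] / [3, 5] / [6]
  Insert 7 (step 7): P = [1, 4, 5, 7] / [2, 6] / [3];  Q = [1, 2, 4, 7] / [3, 5] / [6]
Final shape: (4, 2, 1).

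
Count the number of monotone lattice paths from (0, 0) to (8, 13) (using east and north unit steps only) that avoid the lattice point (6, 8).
Number of paths = 140427

Total paths from (0, 0) to (8, 13): C(21, 8) = 203490. Paths through (6, 8): (paths (0, 0) → (6, 8)) × (paths (6, 8) → (8, 13)) = C(14, 6) · C(7, 2) = 3003 · 21 = 63063. Avoidance count = 203490 − 63063 = 140427.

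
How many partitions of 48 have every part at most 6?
p(48, parts ≤ 6) = 7760

Use the recurrence p(n, m) = p(n, m−1) + p(n−m, m): either the largest part is < m (count p(n, m−1)) or the largest part is exactly m (remove one copy of m, count p(n−m, m)). With p(0, ·) = 1 this gives p(48, parts ≤ 6) = 7760. (By conjugating Young diagrams, this also counts partitions of 48 into at most 6 parts.)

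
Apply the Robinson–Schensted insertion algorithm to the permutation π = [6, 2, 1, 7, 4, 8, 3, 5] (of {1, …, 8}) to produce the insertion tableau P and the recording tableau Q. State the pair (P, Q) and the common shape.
P = [1, 3, 5] / [2, 4, 8] / [6, 7];  Q = [1, 4, 6] / [2, 5, 8] / [3, 7];  common shape = (3, 3, 2)

Row-insert the values π_1, π_2, … into P one at a time, bumping the leftmost entry strictly greater than the inserted value down to the next row. The recording tableau Q records, in position (i, j), the step at which that cell was added to P.
  Insert 6 (step 1): P = [6];  Q = [1]
  Insert 2 (step 2): P = [2] / [6];  Q = [1] / [2]
  Insert 1 (step 3): P = [1] / [2] / [6];  Q = [1] / [2] / [3]
  Insert 7 (step 4): P = [1, 7] / [2] / [6];  Q = [1, 4] / [2] / [3]
  Insert 4 (step 5): P = [1, 4] / [2, 7] / [6];  Q = [1, 4] / [2, 5] / [3]
  Insert 8 (step 6): P = [1, 4, 8] / [2, 7] / [6];  Q = [1, 4, 6] / [2, 5] / [3]
  Insert 3 (step 7): P = [1, 3, 8] / [2, 4] / [6, 7];  Q = [1, 4, 6] / [2, 5] / [3, 7]
  Insert 5 (step 8): P = [1, 3, 5] / [2, 4, 8] / [6, 7];  Q = [1, 4, 6] / [2, 5, 8] / [3, 7]
Final shape: (3, 3, 2).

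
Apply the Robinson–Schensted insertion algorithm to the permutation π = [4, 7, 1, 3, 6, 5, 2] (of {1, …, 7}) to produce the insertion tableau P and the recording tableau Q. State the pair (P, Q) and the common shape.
P = [1, 2, 5] / [3, 6] / [4] / [7];  Q = [1, 2, 5] / [3, 4] / [6] / [7];  common shape = (3, 2, 1, 1)

Row-insert the values π_1, π_2, … into P one at a time, bumping the leftmost entry strictly greater than the inserted value down to the next row. The recording tableau Q records, in position (i, j), the step at which that cell was added to P.
  Insert 4 (step 1): P = [4];  Q = [1]
  Insert 7 (step 2): P = [4, 7];  Q = [1, 2]
  Insert 1 (step 3): P = [1, 7] / [4];  Q = [1, 2] / [3]
  Insert 3 (step 4): P = [1, 3] / [4, 7];  Q = [1, 2] / [3, 4]
  Insert 6 (step 5): P = [1, 3, 6] / [4, 7];  Q = [1, 2, 5] / [3, 4]
  Insert 5 (step 6): P = [1, 3, 5] / [4, 6] / [7];  Q = [1, 2, 5] / [3, 4] / [6]
  Insert 2 (step 7): P = [1, 2, 5] / [3, 6] / [4] / [7];  Q = [1, 2, 5] / [3, 4] / [6] / [7]
Final shape: (3, 2, 1, 1).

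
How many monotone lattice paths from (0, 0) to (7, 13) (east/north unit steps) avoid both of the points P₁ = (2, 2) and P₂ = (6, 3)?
Number of paths = 50718

Inclusion–exclusion. Total paths: C(20, 7) = 77520. Through P₁: C(4, 2)·C(16, 5) = 26208. Through P₂: C(9, 6)·C(11, 1) = 924. Since P₁ is strictly southwest of P₂, a monotone path through both must visit P₁ then P₂; paths through both = C(4, 2)·C(5, 4)·C(11, 1) = 330. Avoid both = 77520 − 26208 − 924 + 330 = 50718.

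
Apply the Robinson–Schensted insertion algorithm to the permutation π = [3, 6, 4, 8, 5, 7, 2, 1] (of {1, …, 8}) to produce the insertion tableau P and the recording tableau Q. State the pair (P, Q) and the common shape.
P = [1, 4, 5, 7] / [2, 8] / [3] / [6];  Q = [1, 2, 4, 6] / [3, 5] / [7] / [8];  common shape = (4, 2, 1, 1)

Row-insert the values π_1, π_2, … into P one at a time, bumping the leftmost entry strictly greater than the inserted value down to the next row. The recording tableau Q records, in position (i, j), the step at which that cell was added to P.
  Insert 3 (step 1): P = [3];  Q = [1]
  Insert 6 (step 2): P = [3, 6];  Q = [1, 2]
  Insert 4 (step 3): P = [3, 4] / [6];  Q = [1, 2] / [3]
  Insert 8 (step 4): P = [3, 4, 8] / [6];  Q = [1, 2, 4] / [3]
  Insert 5 (step 5): P = [3, 4, 5] / [6, 8];  Q = [1, 2, 4] / [3, 5]
  Insert 7 (step 6): P = [3, 4, 5, 7] / [6, 8];  Q = [1, 2, 4, 6] / [3, 5]
  Insert 2 (step 7): P = [2, 4, 5, 7] / [3, 8] / [6];  Q = [1, 2, 4, 6] / [3, 5] / [7]
  Insert 1 (step 8): P = [1, 4, 5, 7] / [2, 8] / [3] / [6];  Q = [1, 2, 4, 6] / [3, 5] / [7] / [8]
Final shape: (4, 2, 1, 1).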